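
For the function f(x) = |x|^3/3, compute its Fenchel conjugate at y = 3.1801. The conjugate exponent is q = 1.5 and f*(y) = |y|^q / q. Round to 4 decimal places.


The conjugate exponent q satisfies 1/p + 1/q = 1.
p = 3, so q = 3/(3 - 1) = 1.5
|y|^q = 3.1801^1.5 = 5.671
f*(3.1801) = 5.671 / 1.5 = 3.7807


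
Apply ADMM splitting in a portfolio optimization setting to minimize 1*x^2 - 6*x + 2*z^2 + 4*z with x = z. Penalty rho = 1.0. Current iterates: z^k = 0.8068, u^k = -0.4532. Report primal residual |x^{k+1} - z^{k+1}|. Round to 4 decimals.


ADMM iteration with rho = 1.0, z^k = 0.8068, u^k = -0.4532
Step 1: x-update.
Minimize 1*x^2 - 6*x + (1.0/2)*(x - 0.8068 - 0.4532)^2
FOC: (2*1 + 1.0)*x = 6 + 1.0*(0.8068 + 0.4532)
x^{k+1} = 2.42
Step 2: z-update.
Minimize 2*z^2 + 4*z + (1.0/2)*(2.42 - z - 0.4532)^2
FOC: (2*2 + 1.0)*z = -4 + 1.0*(2.42 - 0.4532)
z^{k+1} = -0.4066
Step 3: u-update.
u^{k+1} = -0.4532 + 2.42 + 0.4066 = 2.3734
Step 4: Primal residual = |2.42 + 0.4066| = 2.8266


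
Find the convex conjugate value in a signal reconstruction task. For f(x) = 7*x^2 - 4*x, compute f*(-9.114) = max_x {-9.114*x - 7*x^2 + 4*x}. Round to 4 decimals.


f*(y) = sup_x {y*x - a*x^2 - b*x} = sup_x {(y-b)*x - a*x^2}
FOC: (y - b) - 2a*x = 0 => x* = (y - b)/(2a)
x* = (-9.114 + 4)/(2*7) = -0.3653
f*(-9.114) = (y-b)^2/(4a) = (-9.114 + 4)^2/(4*7)
= 26.153/28 = 0.934


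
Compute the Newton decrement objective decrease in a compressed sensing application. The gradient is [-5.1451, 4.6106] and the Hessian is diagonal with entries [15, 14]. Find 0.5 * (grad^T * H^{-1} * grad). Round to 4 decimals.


Step 1: H is diagonal, so H^(-1) * g = [-0.343, 0.3293].
Step 2: g^T H^(-1) g = sum_i g_i^2 / H_ii
  = (-5.1451)^2/15 + (4.6106)^2/14
  = 1.7648 + 1.5184 = 3.2832
Step 3: Objective decrease = 0.5 * g^T H^(-1) g = 1.6416


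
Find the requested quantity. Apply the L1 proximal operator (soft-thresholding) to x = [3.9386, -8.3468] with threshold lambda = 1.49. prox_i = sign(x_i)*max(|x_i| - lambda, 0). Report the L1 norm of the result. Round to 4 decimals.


Soft-thresholding with lambda = 1.49:
prox(3.9386) = sign(3.9386)*max(|3.9386| - 1.49, 0) = 2.4486
prox(-8.3468) = sign(-8.3468)*max(|-8.3468| - 1.49, 0) = -6.8568
prox(x) = [2.4486, -6.8568]
||prox(x)||_1 = 2.4486 + 6.8568 = 9.3054


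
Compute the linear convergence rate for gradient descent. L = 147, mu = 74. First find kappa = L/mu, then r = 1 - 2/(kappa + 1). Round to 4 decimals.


Step 1: Compute the condition number.
kappa = L/mu = 147/74 = 1.9865
Step 2: Compute the convergence rate.
r = 1 - 2/(kappa + 1) = 1 - 2*mu/(L + mu) = (L - mu)/(L + mu) = 73/221 = 0.3303


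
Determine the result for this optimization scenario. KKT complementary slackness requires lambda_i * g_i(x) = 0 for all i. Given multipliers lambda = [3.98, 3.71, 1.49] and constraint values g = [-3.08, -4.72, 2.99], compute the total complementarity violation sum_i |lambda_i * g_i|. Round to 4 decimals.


KKT complementary slackness check:
lambda_1 * g_1 = 3.98 * -3.08 = -12.2584
lambda_2 * g_2 = 3.71 * -4.72 = -17.5112
lambda_3 * g_3 = 1.49 * 2.99 = 4.4551
Total violation = 12.2584 + 17.5112 + 4.4551 = 34.2247


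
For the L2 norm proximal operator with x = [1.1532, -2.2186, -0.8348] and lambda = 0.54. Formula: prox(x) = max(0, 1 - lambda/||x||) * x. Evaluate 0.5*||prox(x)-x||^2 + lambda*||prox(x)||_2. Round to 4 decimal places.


Step 1: Compute ||x||.
||x|| = 2.6361
Step 2: Compute scaling factor.
scale = max(0, 1 - 0.54/2.6361) = 0.7952
Step 3: prox(x) = [0.917, -1.7641, -0.6638]
||prox(x)|| = 2.0961
Step 4: Proximal objective.
0.5*||prox-x||^2 = 0.1458
lambda*||prox|| = 1.1319
Total = 1.2777


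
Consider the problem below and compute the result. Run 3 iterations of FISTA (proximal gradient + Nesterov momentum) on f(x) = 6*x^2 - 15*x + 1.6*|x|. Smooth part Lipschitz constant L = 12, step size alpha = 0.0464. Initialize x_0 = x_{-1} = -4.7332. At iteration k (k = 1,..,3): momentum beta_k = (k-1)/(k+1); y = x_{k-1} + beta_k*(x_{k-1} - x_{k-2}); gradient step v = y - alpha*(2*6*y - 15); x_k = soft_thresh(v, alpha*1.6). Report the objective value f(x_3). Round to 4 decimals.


FISTA on f(x) = 6*x^2 - 15*x + 1.6*|x|
L = 12, alpha = 0.0464
Iteration 1: beta = 0.0, y = -4.7332 + 0.0*(-4.7332 + 4.7332) = -4.7332
  grad(y) = -71.7984, v = y - alpha*grad = -1.4018
  prox(v) = soft_thresh(-1.4018, 0.0742) = -1.3275
Iteration 2: beta = 0.3333, y = -1.3275 + 0.3333*(-1.3275 + 4.7332) = -0.1923
  grad(y) = -17.3074, v = y - alpha*grad = 0.6108
  prox(v) = soft_thresh(0.6108, 0.0742) = 0.5365
Iteration 3: beta = 0.5, y = 0.5365 + 0.5*(0.5365 + 1.3275) = 1.4686
  grad(y) = 2.6228, v = y - alpha*grad = 1.3469
  prox(v) = soft_thresh(1.3469, 0.0742) = 1.2726
f(x_3) = 6*1.2726^2 - 15*1.2726 + 1.6*|1.2726| = -7.3357


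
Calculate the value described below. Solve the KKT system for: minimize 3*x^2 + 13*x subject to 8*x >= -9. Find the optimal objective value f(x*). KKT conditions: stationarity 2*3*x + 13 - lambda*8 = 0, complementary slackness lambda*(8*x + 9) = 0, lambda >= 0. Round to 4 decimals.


Step 1: Try lambda = 0 (constraint inactive).
x_unc = -13/(2*3) = -2.1667
Check: 8*-2.1667 = -17.3336 < -9 -- violated!
Step 2: Constraint must be active: 8*x = -9
x* = -9/8 = -1.125
lambda = (2*3*(-1.125) + 13)/8 = 0.7813
Step 3: Compute optimal value.
f(x*) = 3*(-1.125)^2 + 13*(-1.125) = -10.8281


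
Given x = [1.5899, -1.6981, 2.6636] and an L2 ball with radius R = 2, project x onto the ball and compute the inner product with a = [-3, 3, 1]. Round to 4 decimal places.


Step 1: Compute ||x|| (intermediates to 6 decimals).
||x|| = sqrt(1.5899^2 + (-1.6981)^2 + 2.6636^2) = 3.536395
Step 2: Project.
Since ||x|| > R, scale = R/||x|| = 2/3.536395 = 0.565548, proj(x) = scale * x
proj(x) = [0.899165, -0.960357, 1.506394]
Step 3: Dot product.
a^T * proj(x) = -3*0.899165 + 3*(-0.960357) + 1*1.506394 = -4.0722


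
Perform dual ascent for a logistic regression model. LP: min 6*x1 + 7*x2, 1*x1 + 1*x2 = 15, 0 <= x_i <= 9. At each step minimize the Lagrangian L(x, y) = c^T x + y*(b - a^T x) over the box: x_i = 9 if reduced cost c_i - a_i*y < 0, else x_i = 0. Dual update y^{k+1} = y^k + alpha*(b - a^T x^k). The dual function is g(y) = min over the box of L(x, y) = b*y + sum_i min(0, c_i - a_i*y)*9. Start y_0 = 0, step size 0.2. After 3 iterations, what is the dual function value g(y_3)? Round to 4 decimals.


Dual ascent for LP: min 6*x1 + 7*x2, 1*x1 + 1*x2 = 15, 0 <= x_i <= 9
Step 1: y^k = 0.0, reduced costs: (6.0, 7.0)
  x^k = (0.0, 0.0), subgradient = b - a^T x = 15.0
  y^{k+1} = 0.0 + 0.2*15.0 = 3.0
Step 2: y^k = 3.0, reduced costs: (3.0, 4.0)
  x^k = (0.0, 0.0), subgradient = b - a^T x = 15.0
  y^{k+1} = 3.0 + 0.2*15.0 = 6.0
Step 3: y^k = 6.0, reduced costs: (0.0, 1.0)
  x^k = (0.0, 0.0), subgradient = b - a^T x = 15.0
  y^{k+1} = 6.0 + 0.2*15.0 = 9.0
Dual objective at y_3 = 9.0: reduced costs (-3.0, -2.0), box minimizer x = (9.0, 9.0)
g(y_3) = b*y + (c1 - a1*y)*x1 + (c2 - a2*y)*x2 = 15*9.0 + (-3.0)*9.0 + (-2.0)*9.0 = 135.0 - 27.0 - 18.0 = 90.0


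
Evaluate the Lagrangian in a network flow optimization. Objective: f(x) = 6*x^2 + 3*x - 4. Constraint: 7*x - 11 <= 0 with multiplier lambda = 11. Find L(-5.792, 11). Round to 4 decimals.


Step 1: Evaluate f(x).
f(-5.792) = 6*(-5.792)^2 + 3*(-5.792) - 4 = 179.9076
Step 2: Evaluate g(x).
g(-5.792) = 7*-5.792 - 11 = -51.544
Step 3: Compute Lagrangian.
L = 179.9076 + 11*-51.544 = -387.0764


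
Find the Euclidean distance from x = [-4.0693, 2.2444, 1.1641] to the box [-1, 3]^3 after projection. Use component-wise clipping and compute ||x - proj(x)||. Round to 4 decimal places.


Project each component onto [-1, 3].
clip(-4.0693) = -1.0, clip(2.2444) = 2.2444, clip(1.1641) = 1.1641
Projection = [-1.0, 2.2444, 1.1641]
Squared diffs: [9.4206, 0.0, 0.0]
Distance = sqrt(9.4206) = 3.0693


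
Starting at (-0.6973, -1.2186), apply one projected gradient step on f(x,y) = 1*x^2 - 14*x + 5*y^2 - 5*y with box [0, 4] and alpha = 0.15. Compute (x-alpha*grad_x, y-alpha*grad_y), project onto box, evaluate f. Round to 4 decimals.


Step 1: Compute gradient at (-0.6973, -1.2186).
grad_x = 2*1*-0.6973 - 14 = -15.3946
grad_y = 2*5*-1.2186 - 5 = -17.186
Step 2: Gradient step.
x_raw = -0.6973 - 0.15*-15.3946 = 1.6119
y_raw = -1.2186 - 0.15*-17.186 = 1.3593
Step 3: Project onto [0, 4].
x_proj = clip(1.6119) = 1.6119
y_proj = clip(1.3593) = 1.3593
Step 4: Evaluate f.
f(1.6119, 1.3593) = -17.5263


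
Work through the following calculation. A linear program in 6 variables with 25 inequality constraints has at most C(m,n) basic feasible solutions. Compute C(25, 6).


Each vertex corresponds to some choice of n active constraints out of m, so the number of vertices is at most C(m, n) = m! / (n!(m-n)!).
m = 25, n = 6
Numerator: 25 * 24 * 23 * 22 * 21 * 20
Denominator: 6! = 720
C(25, 6) = 177100


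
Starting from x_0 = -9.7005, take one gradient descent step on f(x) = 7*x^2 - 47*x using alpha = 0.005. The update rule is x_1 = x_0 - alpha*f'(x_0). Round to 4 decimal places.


We compute the gradient at x_0 and apply the update.
f'(x) = 14*x - 47
f'(-9.7005) = 14*-9.7005 - 47 = -182.807
x_1 = -9.7005 - 0.005*-182.807 = -8.7865


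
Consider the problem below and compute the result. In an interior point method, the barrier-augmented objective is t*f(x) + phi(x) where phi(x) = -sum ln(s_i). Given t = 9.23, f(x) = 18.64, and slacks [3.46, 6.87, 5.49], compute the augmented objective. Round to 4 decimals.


Step 1: Compute log-barrier.
ln values: [1.2413, 1.9272, 1.7029]
phi = -(1.2413 + 1.9272 + 1.7029) = -4.8714
Step 2: Compute augmented objective.
t*f(x) = 9.23*18.64 = 172.0472
Total = 172.0472 - 4.8714 = 167.1758


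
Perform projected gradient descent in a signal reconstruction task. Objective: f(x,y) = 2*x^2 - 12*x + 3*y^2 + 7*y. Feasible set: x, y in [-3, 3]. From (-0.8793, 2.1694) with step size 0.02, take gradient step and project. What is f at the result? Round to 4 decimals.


Step 1: Compute gradient at (-0.8793, 2.1694).
grad_x = 2*2*-0.8793 - 12 = -15.5172
grad_y = 2*3*2.1694 + 7 = 20.0164
Step 2: Gradient step.
x_raw = -0.8793 - 0.02*-15.5172 = -0.569
y_raw = 2.1694 - 0.02*20.0164 = 1.7691
Step 3: Project onto [-3, 3].
x_proj = clip(-0.569) = -0.569
y_proj = clip(1.7691) = 1.7691
Step 4: Evaluate f.
f(-0.569, 1.7691) = 29.2472


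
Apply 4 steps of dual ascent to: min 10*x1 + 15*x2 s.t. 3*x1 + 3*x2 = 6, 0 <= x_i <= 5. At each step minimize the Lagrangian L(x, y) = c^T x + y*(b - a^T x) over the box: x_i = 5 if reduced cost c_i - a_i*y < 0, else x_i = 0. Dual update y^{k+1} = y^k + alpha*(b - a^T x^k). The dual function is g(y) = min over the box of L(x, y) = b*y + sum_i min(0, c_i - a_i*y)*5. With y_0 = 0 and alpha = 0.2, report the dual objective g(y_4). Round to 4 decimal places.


Dual ascent for LP: min 10*x1 + 15*x2, 3*x1 + 3*x2 = 6, 0 <= x_i <= 5
Step 1: y^k = 0.0, reduced costs: (10.0, 15.0)
  x^k = (0.0, 0.0), subgradient = b - a^T x = 6.0
  y^{k+1} = 0.0 + 0.2*6.0 = 1.2
Step 2: y^k = 1.2, reduced costs: (6.4, 11.4)
  x^k = (0.0, 0.0), subgradient = b - a^T x = 6.0
  y^{k+1} = 1.2 + 0.2*6.0 = 2.4
Step 3: y^k = 2.4, reduced costs: (2.8, 7.8)
  x^k = (0.0, 0.0), subgradient = b - a^T x = 6.0
  y^{k+1} = 2.4 + 0.2*6.0 = 3.6
Step 4: y^k = 3.6, reduced costs: (-0.8, 4.2)
  x^k = (5.0, 0.0), subgradient = b - a^T x = -9.0
  y^{k+1} = 3.6 + 0.2*-9.0 = 1.8
Dual objective at y_4 = 1.8: reduced costs (4.6, 9.6), box minimizer x = (0.0, 0.0)
g(y_4) = b*y + (c1 - a1*y)*x1 + (c2 - a2*y)*x2 = 6*1.8 + 4.6*0.0 + 9.6*0.0 = 10.8 + 0.0 + 0.0 = 10.8


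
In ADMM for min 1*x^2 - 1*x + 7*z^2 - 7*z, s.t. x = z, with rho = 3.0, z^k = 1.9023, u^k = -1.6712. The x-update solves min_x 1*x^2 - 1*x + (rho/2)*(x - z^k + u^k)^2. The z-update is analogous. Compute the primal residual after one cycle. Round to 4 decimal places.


ADMM iteration with rho = 3.0, z^k = 1.9023, u^k = -1.6712
Step 1: x-update.
Minimize 1*x^2 - 1*x + (3.0/2)*(x - 1.9023 - 1.6712)^2
FOC: (2*1 + 3.0)*x = 1 + 3.0*(1.9023 + 1.6712)
x^{k+1} = 2.3441
Step 2: z-update.
Minimize 7*z^2 - 7*z + (3.0/2)*(2.3441 - z - 1.6712)^2
FOC: (2*7 + 3.0)*z = 7 + 3.0*(2.3441 - 1.6712)
z^{k+1} = 0.5305
Step 3: u-update.
u^{k+1} = -1.6712 + 2.3441 - 0.5305 = 0.1424
Step 4: Primal residual = |2.3441 - 0.5305| = 1.8136


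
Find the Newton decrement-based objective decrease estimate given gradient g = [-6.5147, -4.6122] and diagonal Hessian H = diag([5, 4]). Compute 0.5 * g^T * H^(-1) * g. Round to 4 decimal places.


Step 1: H is diagonal, so H^(-1) * g = [-1.3029, -1.1531].
Step 2: g^T H^(-1) g = sum_i g_i^2 / H_ii
  = (-6.5147)^2/5 + (-4.6122)^2/4
  = 8.4883 + 5.3181 = 13.8064
Step 3: Objective decrease = 0.5 * g^T H^(-1) g = 6.9032


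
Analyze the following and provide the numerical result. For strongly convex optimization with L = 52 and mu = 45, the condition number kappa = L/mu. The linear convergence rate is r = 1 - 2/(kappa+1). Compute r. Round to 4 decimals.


Step 1: Compute the condition number.
kappa = L/mu = 52/45 = 1.1556
Step 2: Compute the convergence rate.
r = 1 - 2/(kappa + 1) = 1 - 2*mu/(L + mu) = (L - mu)/(L + mu) = 7/97 = 0.0722


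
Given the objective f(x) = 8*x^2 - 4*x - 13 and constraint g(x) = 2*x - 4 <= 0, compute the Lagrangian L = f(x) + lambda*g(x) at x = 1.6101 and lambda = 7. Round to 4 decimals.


Step 1: Evaluate f(x).
f(1.6101) = 8*1.6101^2 - 4*1.6101 - 13 = 1.299
Step 2: Evaluate g(x).
g(1.6101) = 2*1.6101 - 4 = -0.7798
Step 3: Compute Lagrangian.
L = 1.299 + 7*-0.7798 = -4.1596


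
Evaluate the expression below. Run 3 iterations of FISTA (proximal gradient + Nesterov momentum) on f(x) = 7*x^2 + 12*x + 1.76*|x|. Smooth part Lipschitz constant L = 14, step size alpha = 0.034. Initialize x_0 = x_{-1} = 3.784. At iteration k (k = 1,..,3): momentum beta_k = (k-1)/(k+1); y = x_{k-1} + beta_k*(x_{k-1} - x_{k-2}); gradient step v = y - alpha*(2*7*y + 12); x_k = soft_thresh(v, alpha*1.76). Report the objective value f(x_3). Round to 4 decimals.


FISTA on f(x) = 7*x^2 + 12*x + 1.76*|x|
L = 14, alpha = 0.034
Iteration 1: beta = 0.0, y = 3.784 + 0.0*(3.784 - 3.784) = 3.784
  grad(y) = 64.976, v = y - alpha*grad = 1.5748
  prox(v) = soft_thresh(1.5748, 0.0598) = 1.515
Iteration 2: beta = 0.3333, y = 1.515 + 0.3333*(1.515 - 3.784) = 0.7586
  grad(y) = 22.6209, v = y - alpha*grad = -0.0105
  prox(v) = soft_thresh(-0.0105, 0.0598) = 0.0
Iteration 3: beta = 0.5, y = 0.0 + 0.5*(0.0 - 1.515) = -0.7575
  grad(y) = 1.3952, v = y - alpha*grad = -0.8049
  prox(v) = soft_thresh(-0.8049, 0.0598) = -0.7451
f(x_3) = 7*(-0.7451)^2 + 12*(-0.7451) + 1.76*|-0.7451| = -3.7436


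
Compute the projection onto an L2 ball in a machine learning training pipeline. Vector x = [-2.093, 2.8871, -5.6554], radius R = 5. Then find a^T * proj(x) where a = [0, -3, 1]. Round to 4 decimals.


Step 1: Compute ||x|| (intermediates to 6 decimals).
||x|| = sqrt((-2.093)^2 + 2.8871^2 + (-5.6554)^2) = 6.685772
Step 2: Project.
Since ||x|| > R, scale = R/||x|| = 5/6.685772 = 0.747857, proj(x) = scale * x
proj(x) = [-1.565265, 2.159138, -4.22943]
Step 3: Dot product.
a^T * proj(x) = 0*(-1.565265) - 3*2.159138 + 1*(-4.22943) = -10.7068


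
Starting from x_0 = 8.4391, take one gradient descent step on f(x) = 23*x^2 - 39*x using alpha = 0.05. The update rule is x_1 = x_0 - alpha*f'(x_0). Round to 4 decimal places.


We compute the gradient at x_0 and apply the update.
f'(x) = 46*x - 39
f'(8.4391) = 46*8.4391 - 39 = 349.1986
x_1 = 8.4391 - 0.05*349.1986 = -9.0208


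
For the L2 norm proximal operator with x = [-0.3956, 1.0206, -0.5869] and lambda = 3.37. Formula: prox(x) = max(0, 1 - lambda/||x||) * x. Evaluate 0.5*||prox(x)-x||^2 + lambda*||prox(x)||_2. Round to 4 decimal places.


Step 1: Compute ||x||.
||x|| = 1.242
Step 2: Compute scaling factor.
scale = max(0, 1 - 3.37/1.242) = 0.0
Step 3: prox(x) = [-0.0, 0.0, -0.0]
||prox(x)|| = 0.0
Step 4: Proximal objective.
0.5*||prox-x||^2 = 0.7713
lambda*||prox|| = 0.0
Total = 0.7713


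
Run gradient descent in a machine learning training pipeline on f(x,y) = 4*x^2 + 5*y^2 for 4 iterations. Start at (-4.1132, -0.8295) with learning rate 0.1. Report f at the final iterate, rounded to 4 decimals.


Gradient descent on f(x,y) = 4*x^2 + 5*y^2.
Starting point: (-4.1132, -0.8295), alpha = 0.1
Step 1: grad_x = 2*4*-4.1132 = -32.9056, grad_y = 2*5*-0.8295 = -8.295
  x_1 = -4.1132 - 0.1*-32.9056 = -0.8226
  y_1 = -0.8295 - 0.1*-8.295 = 0.0
Step 2: grad_x = 2*4*-0.8226 = -6.5811, grad_y = 2*5*0.0 = 0.0
  x_2 = -0.8226 - 0.1*-6.5811 = -0.1645
  y_2 = 0.0 - 0.1*0.0 = 0.0
Step 3: grad_x = 2*4*-0.1645 = -1.3162, grad_y = 2*5*0.0 = 0.0
  x_3 = -0.1645 - 0.1*-1.3162 = -0.0329
  y_3 = 0.0 - 0.1*0.0 = 0.0
Step 4: grad_x = 2*4*-0.0329 = -0.2632, grad_y = 2*5*0.0 = 0.0
  x_4 = -0.0329 - 0.1*-0.2632 = -0.0066
  y_4 = 0.0 - 0.1*0.0 = 0.0
f(-0.0066, 0.0) = 4*(-0.0066)^2 + 5*0.0^2 = 0.0002


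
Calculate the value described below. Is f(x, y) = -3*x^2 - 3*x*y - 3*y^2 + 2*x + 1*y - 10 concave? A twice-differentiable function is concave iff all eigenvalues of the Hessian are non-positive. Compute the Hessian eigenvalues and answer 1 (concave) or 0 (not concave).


The Hessian of f(x,y) = -3*x^2 - 3*x*y - 3*y^2 + 2*x + 1*y - 10 is:
H = [[-6, -3], [-3, -6]]
Trace = -6 - 6 = -12
Determinant = -6*-6 - (-3)^2 = 27
Discriminant = (-12)^2 - 4*27 = 36.0
Eigenvalues: lambda_1 = -9.0, lambda_2 = -3.0
The function is concave.

1


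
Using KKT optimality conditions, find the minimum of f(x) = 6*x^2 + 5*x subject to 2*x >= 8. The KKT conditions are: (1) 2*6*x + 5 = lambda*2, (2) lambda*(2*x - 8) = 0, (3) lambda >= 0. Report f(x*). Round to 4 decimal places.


Step 1: Try lambda = 0 (constraint inactive).
x_unc = -5/(2*6) = -0.4167
Check: 2*-0.4167 = -0.8334 < 8 -- violated!
Step 2: Constraint must be active: 2*x = 8
x* = 8/2 = 4.0
lambda = (2*6*4.0 + 5)/2 = 26.5
Step 3: Compute optimal value.
f(x*) = 6*4.0^2 + 5*4.0 = 116.0


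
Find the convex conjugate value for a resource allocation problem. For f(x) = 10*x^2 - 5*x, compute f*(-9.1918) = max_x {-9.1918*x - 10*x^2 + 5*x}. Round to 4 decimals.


f*(y) = sup_x {y*x - a*x^2 - b*x} = sup_x {(y-b)*x - a*x^2}
FOC: (y - b) - 2a*x = 0 => x* = (y - b)/(2a)
x* = (-9.1918 + 5)/(2*10) = -0.2096
f*(-9.1918) = (y-b)^2/(4a) = (-9.1918 + 5)^2/(4*10)
= 17.5712/40 = 0.4393


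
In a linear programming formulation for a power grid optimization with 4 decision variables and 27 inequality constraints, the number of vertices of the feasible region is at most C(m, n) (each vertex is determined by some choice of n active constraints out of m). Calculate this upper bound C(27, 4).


Each vertex corresponds to some choice of n active constraints out of m, so the number of vertices is at most C(m, n) = m! / (n!(m-n)!).
m = 27, n = 4
Numerator: 27 * 26 * 25 * 24
Denominator: 4! = 24
C(27, 4) = 17550


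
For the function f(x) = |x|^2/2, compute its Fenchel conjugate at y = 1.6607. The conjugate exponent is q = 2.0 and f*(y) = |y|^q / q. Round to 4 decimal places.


The conjugate exponent q satisfies 1/p + 1/q = 1.
p = 2, so q = 2/(2 - 1) = 2.0
|y|^q = 1.6607^2.0 = 2.7579
f*(1.6607) = 2.7579 / 2.0 = 1.379


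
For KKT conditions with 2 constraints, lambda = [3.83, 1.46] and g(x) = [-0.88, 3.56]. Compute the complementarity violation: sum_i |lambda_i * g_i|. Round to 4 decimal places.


KKT complementary slackness check:
lambda_1 * g_1 = 3.83 * -0.88 = -3.3704
lambda_2 * g_2 = 1.46 * 3.56 = 5.1976
Total violation = 3.3704 + 5.1976 = 8.568


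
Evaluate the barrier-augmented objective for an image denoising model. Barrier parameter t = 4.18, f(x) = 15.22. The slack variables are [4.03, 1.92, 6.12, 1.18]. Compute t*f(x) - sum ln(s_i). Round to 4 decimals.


Step 1: Compute log-barrier.
ln values: [1.3938, 0.6523, 1.8116, 0.1655]
phi = -(1.3938 + 0.6523 + 1.8116 + 0.1655) = -4.0232
Step 2: Compute augmented objective.
t*f(x) = 4.18*15.22 = 63.6196
Total = 63.6196 - 4.0232 = 59.5964


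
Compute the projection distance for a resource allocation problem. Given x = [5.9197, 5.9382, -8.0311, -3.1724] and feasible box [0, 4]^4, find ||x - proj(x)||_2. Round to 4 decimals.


Project each component onto [0, 4].
clip(5.9197) = 4.0, clip(5.9382) = 4.0, clip(-8.0311) = 0.0, clip(-3.1724) = 0.0
Projection = [4.0, 4.0, 0.0, 0.0]
Squared diffs: [3.6852, 3.7566, 64.4986, 10.0641]
Distance = sqrt(82.0045) = 9.0556


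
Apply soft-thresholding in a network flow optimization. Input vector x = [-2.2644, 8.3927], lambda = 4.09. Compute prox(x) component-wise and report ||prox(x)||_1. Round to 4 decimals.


Soft-thresholding with lambda = 4.09:
prox(-2.2644) = sign(-2.2644)*max(|-2.2644| - 4.09, 0) = 0.0
prox(8.3927) = sign(8.3927)*max(|8.3927| - 4.09, 0) = 4.3027
prox(x) = [0.0, 4.3027]
||prox(x)||_1 = 0.0 + 4.3027 = 4.3027


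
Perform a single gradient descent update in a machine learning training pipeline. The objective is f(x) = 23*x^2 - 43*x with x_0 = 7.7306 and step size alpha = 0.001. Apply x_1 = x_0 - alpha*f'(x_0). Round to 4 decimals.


We compute the gradient at x_0 and apply the update.
f'(x) = 46*x - 43
f'(7.7306) = 46*7.7306 - 43 = 312.6076
x_1 = 7.7306 - 0.001*312.6076 = 7.418


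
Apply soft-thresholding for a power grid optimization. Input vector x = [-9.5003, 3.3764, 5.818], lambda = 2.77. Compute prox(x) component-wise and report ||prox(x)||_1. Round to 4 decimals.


Soft-thresholding with lambda = 2.77:
prox(-9.5003) = sign(-9.5003)*max(|-9.5003| - 2.77, 0) = -6.7303
prox(3.3764) = sign(3.3764)*max(|3.3764| - 2.77, 0) = 0.6064
prox(5.818) = sign(5.818)*max(|5.818| - 2.77, 0) = 3.048
prox(x) = [-6.7303, 0.6064, 3.048]
||prox(x)||_1 = 6.7303 + 0.6064 + 3.048 = 10.3847


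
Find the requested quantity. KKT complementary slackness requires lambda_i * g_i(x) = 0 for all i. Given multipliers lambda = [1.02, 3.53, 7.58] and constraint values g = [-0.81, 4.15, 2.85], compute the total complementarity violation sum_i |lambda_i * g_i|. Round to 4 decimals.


KKT complementary slackness check:
lambda_1 * g_1 = 1.02 * -0.81 = -0.8262
lambda_2 * g_2 = 3.53 * 4.15 = 14.6495
lambda_3 * g_3 = 7.58 * 2.85 = 21.603
Total violation = 0.8262 + 14.6495 + 21.603 = 37.0787


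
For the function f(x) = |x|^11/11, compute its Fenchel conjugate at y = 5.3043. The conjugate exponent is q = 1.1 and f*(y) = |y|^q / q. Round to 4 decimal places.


The conjugate exponent q satisfies 1/p + 1/q = 1.
p = 11, so q = 11/(11 - 1) = 1.1
|y|^q = 5.3043^1.1 = 6.2675
f*(5.3043) = 6.2675 / 1.1 = 5.6977


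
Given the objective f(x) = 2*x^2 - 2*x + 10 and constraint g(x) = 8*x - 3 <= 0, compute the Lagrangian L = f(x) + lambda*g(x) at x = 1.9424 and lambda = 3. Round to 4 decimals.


Step 1: Evaluate f(x).
f(1.9424) = 2*1.9424^2 - 2*1.9424 + 10 = 13.661
Step 2: Evaluate g(x).
g(1.9424) = 8*1.9424 - 3 = 12.5392
Step 3: Compute Lagrangian.
L = 13.661 + 3*12.5392 = 51.2786


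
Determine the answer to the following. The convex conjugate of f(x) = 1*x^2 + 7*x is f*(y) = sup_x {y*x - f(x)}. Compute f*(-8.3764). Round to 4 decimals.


f*(y) = sup_x {y*x - a*x^2 - b*x} = sup_x {(y-b)*x - a*x^2}
FOC: (y - b) - 2a*x = 0 => x* = (y - b)/(2a)
x* = (-8.3764 - 7)/(2*1) = -7.6882
f*(-8.3764) = (y-b)^2/(4a) = (-8.3764 - 7)^2/(4*1)
= 236.4337/4 = 59.1084


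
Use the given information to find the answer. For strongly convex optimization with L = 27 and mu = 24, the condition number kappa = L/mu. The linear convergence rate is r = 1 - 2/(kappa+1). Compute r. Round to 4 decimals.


Step 1: Compute the condition number.
kappa = L/mu = 27/24 = 1.125
Step 2: Compute the convergence rate.
r = 1 - 2/(kappa + 1) = 1 - 2*mu/(L + mu) = (L - mu)/(L + mu) = 3/51 = 0.0588


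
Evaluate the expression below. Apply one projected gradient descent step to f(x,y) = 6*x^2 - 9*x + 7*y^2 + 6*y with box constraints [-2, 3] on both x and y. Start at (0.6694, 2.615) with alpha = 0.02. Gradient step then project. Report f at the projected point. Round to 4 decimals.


Step 1: Compute gradient at (0.6694, 2.615).
grad_x = 2*6*0.6694 - 9 = -0.9672
grad_y = 2*7*2.615 + 6 = 42.61
Step 2: Gradient step.
x_raw = 0.6694 - 0.02*-0.9672 = 0.6887
y_raw = 2.615 - 0.02*42.61 = 1.7628
Step 3: Project onto [-2, 3].
x_proj = clip(0.6887) = 0.6887
y_proj = clip(1.7628) = 1.7628
Step 4: Evaluate f.
f(0.6887, 1.7628) = 28.9766


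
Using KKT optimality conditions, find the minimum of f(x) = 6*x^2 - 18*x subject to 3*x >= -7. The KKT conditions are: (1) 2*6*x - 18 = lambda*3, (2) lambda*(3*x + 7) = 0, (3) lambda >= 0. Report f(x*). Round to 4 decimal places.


Step 1: Try lambda = 0 (constraint inactive).
Stationarity: 2*6*x - 18 = 0
x* = 18/(2*6) = 1.5
Check constraint: 3*1.5 = 4.5 >= -7 -- satisfied.
Step 2: Compute optimal value.
f(x*) = 6*1.5^2 - 18*1.5 = -13.5


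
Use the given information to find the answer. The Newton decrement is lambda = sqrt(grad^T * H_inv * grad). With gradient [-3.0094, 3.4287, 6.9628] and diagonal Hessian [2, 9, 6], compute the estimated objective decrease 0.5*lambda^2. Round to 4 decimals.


Step 1: H is diagonal, so H^(-1) * g = [-1.5047, 0.381, 1.1605].
Step 2: g^T H^(-1) g = sum_i g_i^2 / H_ii
  = (-3.0094)^2/2 + (3.4287)^2/9 + (6.9628)^2/6
  = 4.5282 + 1.3062 + 8.0801 = 13.9146
Step 3: Objective decrease = 0.5 * g^T H^(-1) g = 6.9573


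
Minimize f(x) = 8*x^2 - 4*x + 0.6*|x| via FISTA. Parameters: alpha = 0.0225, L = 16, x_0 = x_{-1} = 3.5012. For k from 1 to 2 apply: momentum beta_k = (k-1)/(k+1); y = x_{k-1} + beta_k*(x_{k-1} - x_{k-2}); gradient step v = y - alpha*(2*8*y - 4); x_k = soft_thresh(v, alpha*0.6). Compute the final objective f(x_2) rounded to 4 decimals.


FISTA on f(x) = 8*x^2 - 4*x + 0.6*|x|
L = 16, alpha = 0.0225
Iteration 1: beta = 0.0, y = 3.5012 + 0.0*(3.5012 - 3.5012) = 3.5012
  grad(y) = 52.0192, v = y - alpha*grad = 2.3308
  prox(v) = soft_thresh(2.3308, 0.0135) = 2.3173
Iteration 2: beta = 0.3333, y = 2.3173 + 0.3333*(2.3173 - 3.5012) = 1.9226
  grad(y) = 26.762, v = y - alpha*grad = 1.3205
  prox(v) = soft_thresh(1.3205, 0.0135) = 1.307
f(x_2) = 8*1.307^2 - 4*1.307 + 0.6*|1.307| = 9.2218


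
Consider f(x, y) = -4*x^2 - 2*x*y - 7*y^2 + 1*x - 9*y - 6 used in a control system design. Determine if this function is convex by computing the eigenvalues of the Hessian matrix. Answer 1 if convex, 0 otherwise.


The Hessian of f(x,y) = -4*x^2 - 2*x*y - 7*y^2 + 1*x - 9*y - 6 is:
H = [[-8, -2], [-2, -14]]
Trace = -8 - 14 = -22
Determinant = -8*-14 - (-2)^2 = 108
Discriminant = (-22)^2 - 4*108 = 52.0
Eigenvalues: lambda_1 = -14.6056, lambda_2 = -7.3944
The function is not convex.

0


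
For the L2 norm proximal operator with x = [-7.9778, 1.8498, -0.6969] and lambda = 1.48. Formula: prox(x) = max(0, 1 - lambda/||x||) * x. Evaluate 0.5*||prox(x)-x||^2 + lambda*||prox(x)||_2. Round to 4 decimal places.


Step 1: Compute ||x||.
||x|| = 8.219
Step 2: Compute scaling factor.
scale = max(0, 1 - 1.48/8.219) = 0.8199
Step 3: prox(x) = [-6.5412, 1.5167, -0.5714]
||prox(x)|| = 6.739
Step 4: Proximal objective.
0.5*||prox-x||^2 = 1.0952
lambda*||prox|| = 9.9737
Total = 11.069


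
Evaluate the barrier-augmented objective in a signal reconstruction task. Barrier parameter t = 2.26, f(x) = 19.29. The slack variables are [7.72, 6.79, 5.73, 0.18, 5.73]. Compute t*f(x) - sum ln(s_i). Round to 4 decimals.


Step 1: Compute log-barrier.
ln values: [2.0438, 1.9155, 1.7457, -1.7148, 1.7457]
phi = -(2.0438 + 1.9155 + 1.7457 - 1.7148 + 1.7457) = -5.7359
Step 2: Compute augmented objective.
t*f(x) = 2.26*19.29 = 43.5954
Total = 43.5954 - 5.7359 = 37.8595


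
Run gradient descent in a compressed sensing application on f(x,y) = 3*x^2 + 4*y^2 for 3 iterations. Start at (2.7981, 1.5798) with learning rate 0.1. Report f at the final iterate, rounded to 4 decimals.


Gradient descent on f(x,y) = 3*x^2 + 4*y^2.
Starting point: (2.7981, 1.5798), alpha = 0.1
Step 1: grad_x = 2*3*2.7981 = 16.7886, grad_y = 2*4*1.5798 = 12.6384
  x_1 = 2.7981 - 0.1*16.7886 = 1.1192
  y_1 = 1.5798 - 0.1*12.6384 = 0.316
Step 2: grad_x = 2*3*1.1192 = 6.7154, grad_y = 2*4*0.316 = 2.5277
  x_2 = 1.1192 - 0.1*6.7154 = 0.4477
  y_2 = 0.316 - 0.1*2.5277 = 0.0632
Step 3: grad_x = 2*3*0.4477 = 2.6862, grad_y = 2*4*0.0632 = 0.5055
  x_3 = 0.4477 - 0.1*2.6862 = 0.1791
  y_3 = 0.0632 - 0.1*0.5055 = 0.0126
f(0.1791, 0.0126) = 3*0.1791^2 + 4*0.0126^2 = 0.0968


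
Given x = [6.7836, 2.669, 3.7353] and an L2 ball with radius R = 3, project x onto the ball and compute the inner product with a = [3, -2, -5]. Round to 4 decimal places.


Step 1: Compute ||x|| (intermediates to 6 decimals).
||x|| = sqrt(6.7836^2 + 2.669^2 + 3.7353^2) = 8.191047
Step 2: Project.
Since ||x|| > R, scale = R/||x|| = 3/8.191047 = 0.366254, proj(x) = scale * x
proj(x) = [2.484521, 0.977532, 1.368069]
Step 3: Dot product.
a^T * proj(x) = 3*2.484521 - 2*0.977532 - 5*1.368069 = -1.3418


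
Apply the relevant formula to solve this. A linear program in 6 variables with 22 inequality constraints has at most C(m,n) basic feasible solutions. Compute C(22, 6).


Each vertex corresponds to some choice of n active constraints out of m, so the number of vertices is at most C(m, n) = m! / (n!(m-n)!).
m = 22, n = 6
Numerator: 22 * 21 * 20 * 19 * 18 * 17
Denominator: 6! = 720
C(22, 6) = 74613


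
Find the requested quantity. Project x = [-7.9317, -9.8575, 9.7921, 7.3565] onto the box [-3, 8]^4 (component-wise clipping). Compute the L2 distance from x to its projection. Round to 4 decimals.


Project each component onto [-3, 8].
clip(-7.9317) = -3.0, clip(-9.8575) = -3.0, clip(9.7921) = 8.0, clip(7.3565) = 7.3565
Projection = [-3.0, -3.0, 8.0, 7.3565]
Squared diffs: [24.3217, 47.0253, 3.2116, 0.0]
Distance = sqrt(74.5586) = 8.6347


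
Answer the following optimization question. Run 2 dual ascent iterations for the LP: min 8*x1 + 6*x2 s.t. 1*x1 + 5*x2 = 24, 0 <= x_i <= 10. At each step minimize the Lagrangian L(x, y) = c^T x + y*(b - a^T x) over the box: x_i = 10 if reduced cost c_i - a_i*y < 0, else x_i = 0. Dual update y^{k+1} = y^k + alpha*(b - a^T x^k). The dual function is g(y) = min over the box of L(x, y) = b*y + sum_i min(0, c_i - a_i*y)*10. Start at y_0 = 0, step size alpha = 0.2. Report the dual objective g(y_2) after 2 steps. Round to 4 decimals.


Dual ascent for LP: min 8*x1 + 6*x2, 1*x1 + 5*x2 = 24, 0 <= x_i <= 10
Step 1: y^k = 0.0, reduced costs: (8.0, 6.0)
  x^k = (0.0, 0.0), subgradient = b - a^T x = 24.0
  y^{k+1} = 0.0 + 0.2*24.0 = 4.8
Step 2: y^k = 4.8, reduced costs: (3.2, -18.0)
  x^k = (0.0, 10.0), subgradient = b - a^T x = -26.0
  y^{k+1} = 4.8 + 0.2*-26.0 = -0.4
Dual objective at y_2 = -0.4: reduced costs (8.4, 8.0), box minimizer x = (0.0, 0.0)
g(y_2) = b*y + (c1 - a1*y)*x1 + (c2 - a2*y)*x2 = 24*(-0.4) + 8.4*0.0 + 8.0*0.0 = -9.6 + 0.0 + 0.0 = -9.6


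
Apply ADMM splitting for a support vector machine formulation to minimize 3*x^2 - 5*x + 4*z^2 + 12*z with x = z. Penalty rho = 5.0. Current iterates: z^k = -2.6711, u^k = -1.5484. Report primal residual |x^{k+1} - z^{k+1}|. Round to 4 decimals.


ADMM iteration with rho = 5.0, z^k = -2.6711, u^k = -1.5484
Step 1: x-update.
Minimize 3*x^2 - 5*x + (5.0/2)*(x + 2.6711 - 1.5484)^2
FOC: (2*3 + 5.0)*x = 5 + 5.0*(-2.6711 + 1.5484)
x^{k+1} = -0.0558
Step 2: z-update.
Minimize 4*z^2 + 12*z + (5.0/2)*(-0.0558 - z - 1.5484)^2
FOC: (2*4 + 5.0)*z = -12 + 5.0*(-0.0558 - 1.5484)
z^{k+1} = -1.5401
Step 3: u-update.
u^{k+1} = -1.5484 - 0.0558 + 1.5401 = -0.0641
Step 4: Primal residual = |-0.0558 + 1.5401| = 1.4843


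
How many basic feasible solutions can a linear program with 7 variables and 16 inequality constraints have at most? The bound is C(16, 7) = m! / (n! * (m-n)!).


Each vertex corresponds to some choice of n active constraints out of m, so the number of vertices is at most C(m, n) = m! / (n!(m-n)!).
m = 16, n = 7
Numerator: 16 * 15 * 14 * 13 * 12 * 11 * 10
Denominator: 7! = 5040
C(16, 7) = 11440


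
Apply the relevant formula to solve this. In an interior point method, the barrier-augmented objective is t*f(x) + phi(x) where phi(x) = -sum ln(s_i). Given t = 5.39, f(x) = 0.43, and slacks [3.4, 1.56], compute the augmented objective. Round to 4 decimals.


Step 1: Compute log-barrier.
ln values: [1.2238, 0.4447]
phi = -(1.2238 + 0.4447) = -1.6685
Step 2: Compute augmented objective.
t*f(x) = 5.39*0.43 = 2.3177
Total = 2.3177 - 1.6685 = 0.6492


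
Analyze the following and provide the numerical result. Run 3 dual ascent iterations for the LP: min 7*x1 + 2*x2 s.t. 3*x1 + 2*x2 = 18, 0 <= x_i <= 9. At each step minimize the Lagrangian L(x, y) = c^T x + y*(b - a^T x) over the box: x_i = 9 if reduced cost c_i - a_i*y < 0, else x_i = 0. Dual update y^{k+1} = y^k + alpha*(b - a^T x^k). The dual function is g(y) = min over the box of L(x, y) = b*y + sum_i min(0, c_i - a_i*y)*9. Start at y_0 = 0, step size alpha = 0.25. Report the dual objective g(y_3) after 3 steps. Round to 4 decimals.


Dual ascent for LP: min 7*x1 + 2*x2, 3*x1 + 2*x2 = 18, 0 <= x_i <= 9
Step 1: y^k = 0.0, reduced costs: (7.0, 2.0)
  x^k = (0.0, 0.0), subgradient = b - a^T x = 18.0
  y^{k+1} = 0.0 + 0.25*18.0 = 4.5
Step 2: y^k = 4.5, reduced costs: (-6.5, -7.0)
  x^k = (9.0, 9.0), subgradient = b - a^T x = -27.0
  y^{k+1} = 4.5 + 0.25*-27.0 = -2.25
Step 3: y^k = -2.25, reduced costs: (13.75, 6.5)
  x^k = (0.0, 0.0), subgradient = b - a^T x = 18.0
  y^{k+1} = -2.25 + 0.25*18.0 = 2.25
Dual objective at y_3 = 2.25: reduced costs (0.25, -2.5), box minimizer x = (0.0, 9.0)
g(y_3) = b*y + (c1 - a1*y)*x1 + (c2 - a2*y)*x2 = 18*2.25 + 0.25*0.0 + (-2.5)*9.0 = 40.5 + 0.0 - 22.5 = 18.0


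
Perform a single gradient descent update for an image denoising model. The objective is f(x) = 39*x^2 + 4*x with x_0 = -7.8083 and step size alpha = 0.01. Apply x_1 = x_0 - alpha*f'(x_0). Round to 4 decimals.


We compute the gradient at x_0 and apply the update.
f'(x) = 78*x + 4
f'(-7.8083) = 78*-7.8083 + 4 = -605.0474
x_1 = -7.8083 - 0.01*-605.0474 = -1.7578


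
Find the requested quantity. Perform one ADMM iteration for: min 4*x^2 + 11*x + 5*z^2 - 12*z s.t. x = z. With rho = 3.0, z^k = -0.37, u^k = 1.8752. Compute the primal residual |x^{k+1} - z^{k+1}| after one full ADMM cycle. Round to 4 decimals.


ADMM iteration with rho = 3.0, z^k = -0.37, u^k = 1.8752
Step 1: x-update.
Minimize 4*x^2 + 11*x + (3.0/2)*(x + 0.37 + 1.8752)^2
FOC: (2*4 + 3.0)*x = -11 + 3.0*(-0.37 - 1.8752)
x^{k+1} = -1.6123
Step 2: z-update.
Minimize 5*z^2 - 12*z + (3.0/2)*(-1.6123 - z + 1.8752)^2
FOC: (2*5 + 3.0)*z = 12 + 3.0*(-1.6123 + 1.8752)
z^{k+1} = 0.9837
Step 3: u-update.
u^{k+1} = 1.8752 - 1.6123 - 0.9837 = -0.7209
Step 4: Primal residual = |-1.6123 - 0.9837| = 2.5961


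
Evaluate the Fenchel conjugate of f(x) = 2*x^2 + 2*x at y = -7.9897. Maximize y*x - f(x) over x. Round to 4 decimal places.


f*(y) = sup_x {y*x - a*x^2 - b*x} = sup_x {(y-b)*x - a*x^2}
FOC: (y - b) - 2a*x = 0 => x* = (y - b)/(2a)
x* = (-7.9897 - 2)/(2*2) = -2.4974
f*(-7.9897) = (y-b)^2/(4a) = (-7.9897 - 2)^2/(4*2)
= 99.7941/8 = 12.4743


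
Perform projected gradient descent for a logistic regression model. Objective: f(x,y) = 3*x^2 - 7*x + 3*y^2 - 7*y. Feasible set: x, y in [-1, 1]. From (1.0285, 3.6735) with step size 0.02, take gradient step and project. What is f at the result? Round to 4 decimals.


Step 1: Compute gradient at (1.0285, 3.6735).
grad_x = 2*3*1.0285 - 7 = -0.829
grad_y = 2*3*3.6735 - 7 = 15.041
Step 2: Gradient step.
x_raw = 1.0285 - 0.02*-0.829 = 1.0451
y_raw = 3.6735 - 0.02*15.041 = 3.3727
Step 3: Project onto [-1, 1].
x_proj = clip(1.0451) = 1.0
y_proj = clip(3.3727) = 1.0
Step 4: Evaluate f.
f(1.0, 1.0) = -8.0


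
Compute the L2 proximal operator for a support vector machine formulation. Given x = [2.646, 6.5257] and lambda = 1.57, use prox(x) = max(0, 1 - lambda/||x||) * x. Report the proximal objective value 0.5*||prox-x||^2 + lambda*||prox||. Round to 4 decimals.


Step 1: Compute ||x||.
||x|| = 7.0417
Step 2: Compute scaling factor.
scale = max(0, 1 - 1.57/7.0417) = 0.777
Step 3: prox(x) = [2.0561, 5.0708]
||prox(x)|| = 5.4717
Step 4: Proximal objective.
0.5*||prox-x||^2 = 1.2325
lambda*||prox|| = 8.5906
Total = 9.8231


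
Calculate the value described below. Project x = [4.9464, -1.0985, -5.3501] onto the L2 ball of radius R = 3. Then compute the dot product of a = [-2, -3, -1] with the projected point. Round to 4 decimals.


Step 1: Compute ||x|| (intermediates to 6 decimals).
||x|| = sqrt(4.9464^2 + (-1.0985)^2 + (-5.3501)^2) = 7.36866
Step 2: Project.
Since ||x|| > R, scale = R/||x|| = 3/7.36866 = 0.40713, proj(x) = scale * x
proj(x) = [2.013828, -0.447232, -2.178186]
Step 3: Dot product.
a^T * proj(x) = -2*2.013828 - 3*(-0.447232) - 1*(-2.178186) = -0.5078


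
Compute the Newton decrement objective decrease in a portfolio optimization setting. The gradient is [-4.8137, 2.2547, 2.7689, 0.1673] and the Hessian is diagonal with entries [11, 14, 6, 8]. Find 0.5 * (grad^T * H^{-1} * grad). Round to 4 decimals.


Step 1: H is diagonal, so H^(-1) * g = [-0.4376, 0.1611, 0.4615, 0.0209].
Step 2: g^T H^(-1) g = sum_i g_i^2 / H_ii
  = (-4.8137)^2/11 + (2.2547)^2/14 + (2.7689)^2/6 + (0.1673)^2/8
  = 2.1065 + 0.3631 + 1.2778 + 0.0035 = 3.7509
Step 3: Objective decrease = 0.5 * g^T H^(-1) g = 1.8755


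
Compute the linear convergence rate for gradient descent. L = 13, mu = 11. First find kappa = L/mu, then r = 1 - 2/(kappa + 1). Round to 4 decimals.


Step 1: Compute the condition number.
kappa = L/mu = 13/11 = 1.1818
Step 2: Compute the convergence rate.
r = 1 - 2/(kappa + 1) = 1 - 2*mu/(L + mu) = (L - mu)/(L + mu) = 2/24 = 0.0833


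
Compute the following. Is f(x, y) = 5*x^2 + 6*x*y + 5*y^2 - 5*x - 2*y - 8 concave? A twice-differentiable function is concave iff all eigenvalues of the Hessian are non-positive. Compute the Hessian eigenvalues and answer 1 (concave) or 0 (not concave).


The Hessian of f(x,y) = 5*x^2 + 6*x*y + 5*y^2 - 5*x - 2*y - 8 is:
H = [[10, 6], [6, 10]]
Trace = 10 + 10 = 20
Determinant = 10*10 - (6)^2 = 64
Discriminant = (20)^2 - 4*64 = 144.0
Eigenvalues: lambda_1 = 4.0, lambda_2 = 16.0
The function is not concave.

0


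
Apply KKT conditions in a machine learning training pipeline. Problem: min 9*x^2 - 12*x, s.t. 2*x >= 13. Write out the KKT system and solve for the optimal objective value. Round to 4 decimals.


Step 1: Try lambda = 0 (constraint inactive).
x_unc = 12/(2*9) = 0.6667
Check: 2*0.6667 = 1.3334 < 13 -- violated!
Step 2: Constraint must be active: 2*x = 13
x* = 13/2 = 6.5
lambda = (2*9*6.5 - 12)/2 = 52.5
Step 3: Compute optimal value.
f(x*) = 9*6.5^2 - 12*6.5 = 302.25


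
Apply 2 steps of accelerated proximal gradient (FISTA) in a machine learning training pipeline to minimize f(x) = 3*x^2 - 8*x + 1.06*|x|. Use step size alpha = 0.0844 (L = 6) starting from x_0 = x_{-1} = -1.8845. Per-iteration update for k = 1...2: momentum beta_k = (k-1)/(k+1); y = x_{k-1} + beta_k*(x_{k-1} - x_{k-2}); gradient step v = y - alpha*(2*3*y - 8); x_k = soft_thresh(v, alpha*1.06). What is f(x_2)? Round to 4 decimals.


FISTA on f(x) = 3*x^2 - 8*x + 1.06*|x|
L = 6, alpha = 0.0844
Iteration 1: beta = 0.0, y = -1.8845 + 0.0*(-1.8845 + 1.8845) = -1.8845
  grad(y) = -19.307, v = y - alpha*grad = -0.255
  prox(v) = soft_thresh(-0.255, 0.0895) = -0.1655
Iteration 2: beta = 0.3333, y = -0.1655 + 0.3333*(-0.1655 + 1.8845) = 0.4075
  grad(y) = -5.5552, v = y - alpha*grad = 0.8763
  prox(v) = soft_thresh(0.8763, 0.0895) = 0.7869
f(x_2) = 3*0.7869^2 - 8*0.7869 + 1.06*|0.7869| = -3.6034


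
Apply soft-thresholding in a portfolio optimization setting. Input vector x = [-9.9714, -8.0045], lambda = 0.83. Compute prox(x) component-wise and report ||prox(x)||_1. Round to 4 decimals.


Soft-thresholding with lambda = 0.83:
prox(-9.9714) = sign(-9.9714)*max(|-9.9714| - 0.83, 0) = -9.1414
prox(-8.0045) = sign(-8.0045)*max(|-8.0045| - 0.83, 0) = -7.1745
prox(x) = [-9.1414, -7.1745]
||prox(x)||_1 = 9.1414 + 7.1745 = 16.3159


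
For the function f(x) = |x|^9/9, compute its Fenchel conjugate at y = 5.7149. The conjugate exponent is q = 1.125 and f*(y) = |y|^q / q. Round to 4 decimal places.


The conjugate exponent q satisfies 1/p + 1/q = 1.
p = 9, so q = 9/(9 - 1) = 1.125
|y|^q = 5.7149^1.125 = 7.1062
f*(5.7149) = 7.1062 / 1.125 = 6.3166
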